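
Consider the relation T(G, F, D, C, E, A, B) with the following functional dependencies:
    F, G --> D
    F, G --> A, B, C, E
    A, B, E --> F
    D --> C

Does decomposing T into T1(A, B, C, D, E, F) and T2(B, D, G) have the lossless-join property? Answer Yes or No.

No

Common attributes: {B, D}; their closure is {B, C, D}.
T1 ⊄ {B, C, D} and T2 ⊄ {B, C, D}, so the split is lossy.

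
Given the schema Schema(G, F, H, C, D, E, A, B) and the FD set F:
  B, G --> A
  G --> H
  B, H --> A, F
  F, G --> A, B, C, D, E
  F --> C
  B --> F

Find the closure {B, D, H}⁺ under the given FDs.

{A, B, C, D, F, H}

Start with {B, D, H}.
B, H --> A, F applies; add {A, F} → now {A, B, D, F, H}.
F --> C applies; add {C} → now {A, B, C, D, F, H}.
No further FD applies.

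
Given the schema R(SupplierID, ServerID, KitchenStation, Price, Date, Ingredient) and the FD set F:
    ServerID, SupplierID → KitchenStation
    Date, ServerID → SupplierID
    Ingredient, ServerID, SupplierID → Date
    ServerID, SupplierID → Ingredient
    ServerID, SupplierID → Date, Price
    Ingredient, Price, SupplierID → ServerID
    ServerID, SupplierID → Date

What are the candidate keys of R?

Closure of {Date, ServerID} is {Date, Ingredient, KitchenStation, Price, ServerID, SupplierID}, the whole schema; {Date, ServerID} is a candidate key.
Closure of {ServerID, SupplierID} is {Date, Ingredient, KitchenStation, Price, ServerID, SupplierID}, the whole schema; {ServerID, SupplierID} is a candidate key.
Closure of {Ingredient, Price, SupplierID} is {Date, Ingredient, KitchenStation, Price, ServerID, SupplierID}, the whole schema; {Ingredient, Price, SupplierID} is a candidate key.
Any other superkey properly contains one of these, so there are no further candidate keys.

{Date, ServerID}, {Ingredient, Price, SupplierID}, {ServerID, SupplierID}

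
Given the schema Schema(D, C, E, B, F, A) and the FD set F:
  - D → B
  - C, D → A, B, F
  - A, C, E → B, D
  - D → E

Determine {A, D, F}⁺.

Start with {A, D, F}.
D → B applies; add {B} → now {A, B, D, F}.
D → E applies; add {E} → now {A, B, D, E, F}.
No further FD applies.

{A, B, D, E, F}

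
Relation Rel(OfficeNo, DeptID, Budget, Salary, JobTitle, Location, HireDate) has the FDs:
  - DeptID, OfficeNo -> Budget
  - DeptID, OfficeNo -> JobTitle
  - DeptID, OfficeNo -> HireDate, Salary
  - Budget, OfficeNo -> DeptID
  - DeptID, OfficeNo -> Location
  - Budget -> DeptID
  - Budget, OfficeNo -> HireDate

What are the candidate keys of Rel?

No FD produces {OfficeNo}, so it must be in every candidate key.
{Budget, OfficeNo} is a candidate key since {Budget, OfficeNo}⁺ = {Budget, DeptID, HireDate, JobTitle, Location, OfficeNo, Salary} covers every attribute.
{DeptID, OfficeNo} is a candidate key since {DeptID, OfficeNo}⁺ = {Budget, DeptID, HireDate, JobTitle, Location, OfficeNo, Salary} covers every attribute.
These are minimal and exhaustive — every other superkey contains one of them.

{Budget, OfficeNo}, {DeptID, OfficeNo}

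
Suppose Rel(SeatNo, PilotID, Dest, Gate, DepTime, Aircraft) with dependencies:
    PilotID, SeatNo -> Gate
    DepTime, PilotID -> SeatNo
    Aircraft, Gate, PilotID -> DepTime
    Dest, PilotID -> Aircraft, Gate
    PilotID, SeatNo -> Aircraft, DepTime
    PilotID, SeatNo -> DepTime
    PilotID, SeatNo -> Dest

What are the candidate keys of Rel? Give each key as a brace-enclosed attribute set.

{Aircraft, Gate, PilotID}, {DepTime, PilotID}, {Dest, PilotID}, {PilotID, SeatNo}

No FD produces {PilotID}, so it must be in every candidate key.
{DepTime, PilotID} is a candidate key since {DepTime, PilotID}⁺ = {Aircraft, DepTime, Dest, Gate, PilotID, SeatNo} covers every attribute.
{Dest, PilotID} is a candidate key since {Dest, PilotID}⁺ = {Aircraft, DepTime, Dest, Gate, PilotID, SeatNo} covers every attribute.
{PilotID, SeatNo} is a candidate key since {PilotID, SeatNo}⁺ = {Aircraft, DepTime, Dest, Gate, PilotID, SeatNo} covers every attribute.
{Aircraft, Gate, PilotID} is a candidate key since {Aircraft, Gate, PilotID}⁺ = {Aircraft, DepTime, Dest, Gate, PilotID, SeatNo} covers every attribute.
These are minimal and exhaustive — every other superkey contains one of them.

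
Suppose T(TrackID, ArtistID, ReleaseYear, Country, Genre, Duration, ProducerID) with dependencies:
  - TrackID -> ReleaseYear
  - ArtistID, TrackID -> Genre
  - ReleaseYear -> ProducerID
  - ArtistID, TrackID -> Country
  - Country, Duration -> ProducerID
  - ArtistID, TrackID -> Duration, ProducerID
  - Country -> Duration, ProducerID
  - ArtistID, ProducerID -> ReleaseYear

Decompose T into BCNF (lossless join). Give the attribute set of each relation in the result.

{ArtistID, Country, Genre, TrackID}; {Country, Duration}; {ProducerID, ReleaseYear}; {ReleaseYear, TrackID}

Candidate key of the original relation: {ArtistID, TrackID}.
Within {ArtistID, Country, Duration, Genre, ProducerID, ReleaseYear, TrackID}: {TrackID}⁺ ∩ {ArtistID, Country, Duration, Genre, ProducerID, ReleaseYear, TrackID} = {ProducerID, ReleaseYear, TrackID}, not the whole set, so TrackID -> ProducerID, ReleaseYear violates BCNF; decompose into {ProducerID, ReleaseYear, TrackID} and {ArtistID, Country, Duration, Genre, TrackID}.
Within {ProducerID, ReleaseYear, TrackID}: {ReleaseYear}⁺ ∩ {ProducerID, ReleaseYear, TrackID} = {ProducerID, ReleaseYear}, not the whole set, so ReleaseYear -> ProducerID violates BCNF; decompose into {ProducerID, ReleaseYear} and {ReleaseYear, TrackID}.
{ProducerID, ReleaseYear}: every determinant is a superkey — BCNF.
{ReleaseYear, TrackID}: every determinant is a superkey — BCNF.
Within {ArtistID, Country, Duration, Genre, TrackID}: {Country}⁺ ∩ {ArtistID, Country, Duration, Genre, TrackID} = {Country, Duration}, not the whole set, so Country -> Duration violates BCNF; decompose into {Country, Duration} and {ArtistID, Country, Genre, TrackID}.
{Country, Duration}: every determinant is a superkey — BCNF.
{ArtistID, Country, Genre, TrackID}: every determinant is a superkey — BCNF.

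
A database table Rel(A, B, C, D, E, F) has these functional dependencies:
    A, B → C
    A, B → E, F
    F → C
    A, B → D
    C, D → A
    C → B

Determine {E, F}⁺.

{B, C, E, F}

Start with {E, F}.
F → C applies; add {C} → now {C, E, F}.
C → B applies; add {B} → now {B, C, E, F}.
No further FD applies.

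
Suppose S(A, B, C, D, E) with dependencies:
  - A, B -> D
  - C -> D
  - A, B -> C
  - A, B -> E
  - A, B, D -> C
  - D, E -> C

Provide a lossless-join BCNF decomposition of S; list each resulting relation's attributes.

Candidate key of the original relation: {A, B}.
{A, B, C, D, E}: {C} determines {C, D} here but is not a superkey — split on C -> D, giving {C, D} and {A, B, C, E}.
{C, D} is in BCNF.
{A, B, C, E} is in BCNF.

{A, B, C, E}; {C, D}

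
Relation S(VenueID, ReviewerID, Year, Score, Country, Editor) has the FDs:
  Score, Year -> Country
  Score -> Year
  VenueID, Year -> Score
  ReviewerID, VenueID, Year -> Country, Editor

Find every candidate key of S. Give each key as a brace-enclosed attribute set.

Attributes never on any right-hand side: {ReviewerID, VenueID} — every candidate key must contain all of them.
{ReviewerID, Score, VenueID}⁺ = {Country, Editor, ReviewerID, Score, VenueID, Year} — all of the relation — so {ReviewerID, Score, VenueID} is a candidate key.
{ReviewerID, VenueID, Year}⁺ = {Country, Editor, ReviewerID, Score, VenueID, Year} — all of the relation — so {ReviewerID, VenueID, Year} is a candidate key.
These are minimal and exhaustive — every other superkey contains one of them.

{ReviewerID, Score, VenueID}, {ReviewerID, VenueID, Year}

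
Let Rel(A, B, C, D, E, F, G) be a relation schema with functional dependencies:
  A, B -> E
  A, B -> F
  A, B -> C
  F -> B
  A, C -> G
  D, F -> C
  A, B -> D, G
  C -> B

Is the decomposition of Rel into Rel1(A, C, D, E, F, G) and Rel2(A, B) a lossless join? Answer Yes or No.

No

The shared attributes are {A} and {A}⁺ = {A}.
The closure covers neither Rel1 nor Rel2 entirely; the join is not lossless.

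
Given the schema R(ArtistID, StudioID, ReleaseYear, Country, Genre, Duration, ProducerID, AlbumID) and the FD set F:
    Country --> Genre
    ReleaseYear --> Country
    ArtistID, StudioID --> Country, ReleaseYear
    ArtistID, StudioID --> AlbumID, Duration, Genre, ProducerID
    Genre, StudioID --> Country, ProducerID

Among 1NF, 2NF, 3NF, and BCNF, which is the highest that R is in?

2NF

Candidate key: {ArtistID, StudioID}. Prime attributes: {ArtistID, StudioID}.
Country --> Genre: {Country}⁺ = {Country, Genre}, which is not all of the attributes, so the left side is not a superkey — BCNF is violated.
Because {Genre} is non-prime and the left side of Country --> Genre is not a superkey, the relation is not in 3NF.
Checking every proper subset of each key, none determines a non-prime attribute — 2NF is satisfied.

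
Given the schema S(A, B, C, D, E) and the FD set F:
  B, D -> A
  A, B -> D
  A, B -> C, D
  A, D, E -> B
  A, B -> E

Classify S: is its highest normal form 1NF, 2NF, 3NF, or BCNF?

BCNF

Candidate keys: {A, B}, {A, D, E}, {B, D}. Prime attributes: {A, B, D, E}.
Every FD has a superkey on the left, so the relation is in BCNF.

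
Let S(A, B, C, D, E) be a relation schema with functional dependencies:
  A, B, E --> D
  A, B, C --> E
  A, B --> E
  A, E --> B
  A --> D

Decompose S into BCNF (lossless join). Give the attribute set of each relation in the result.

Candidate keys of the original relation: {A, B, C}, {A, C, E}.
Within {A, B, C, D, E}: {A, B, E}⁺ ∩ {A, B, C, D, E} = {A, B, D, E}, not the whole set, so A, B, E --> D violates BCNF; decompose into {A, B, D, E} and {A, B, C, E}.
Within {A, B, D, E}: {A}⁺ ∩ {A, B, D, E} = {A, D}, not the whole set, so A --> D violates BCNF; decompose into {A, D} and {A, B, E}.
{A, D}: every determinant is a superkey — BCNF.
{A, B, E}: every determinant is a superkey — BCNF.
Within {A, B, C, E}: {A, B}⁺ ∩ {A, B, C, E} = {A, B, E}, not the whole set, so A, B --> E violates BCNF; decompose into {A, B, E} and {A, B, C}.
{A, B, E}: every determinant is a superkey — BCNF.
{A, B, C}: every determinant is a superkey — BCNF.

{A, B, C}; {A, B, E}; {A, D}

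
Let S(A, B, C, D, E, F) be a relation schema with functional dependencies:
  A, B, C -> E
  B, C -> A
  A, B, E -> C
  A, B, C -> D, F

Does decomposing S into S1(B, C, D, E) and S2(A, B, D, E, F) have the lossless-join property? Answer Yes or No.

S1 ∩ S2 = {B, D, E}; its closure under F is {B, D, E}.
S1 ⊄ {B, D, E} and S2 ⊄ {B, D, E}, so the split is lossy.

No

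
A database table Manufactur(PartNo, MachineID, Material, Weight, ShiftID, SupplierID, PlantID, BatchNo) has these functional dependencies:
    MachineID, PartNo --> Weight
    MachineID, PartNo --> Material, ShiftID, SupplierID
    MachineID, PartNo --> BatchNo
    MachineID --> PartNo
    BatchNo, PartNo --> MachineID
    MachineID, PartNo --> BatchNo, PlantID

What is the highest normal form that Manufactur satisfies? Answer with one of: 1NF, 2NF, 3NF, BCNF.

Candidate keys: {BatchNo, PartNo}, {MachineID}. Prime attributes: {BatchNo, MachineID, PartNo}.
The left-hand side of every FD is a superkey, so BCNF is satisfied.

BCNF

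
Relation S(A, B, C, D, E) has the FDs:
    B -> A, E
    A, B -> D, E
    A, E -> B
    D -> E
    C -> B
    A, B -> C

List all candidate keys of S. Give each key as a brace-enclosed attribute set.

{B}⁺ = {A, B, C, D, E}, which is every attribute, so {B} is a candidate key.
{C}⁺ = {A, B, C, D, E}, which is every attribute, so {C} is a candidate key.
{A, D}⁺ = {A, B, C, D, E}, which is every attribute, so {A, D} is a candidate key.
{A, E}⁺ = {A, B, C, D, E}, which is every attribute, so {A, E} is a candidate key.
These are minimal and exhaustive — every other superkey contains one of them.

{A, D}, {A, E}, {B}, {C}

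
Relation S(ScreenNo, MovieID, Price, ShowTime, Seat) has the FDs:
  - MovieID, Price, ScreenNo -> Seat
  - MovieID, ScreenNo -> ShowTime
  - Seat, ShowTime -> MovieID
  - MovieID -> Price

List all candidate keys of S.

{ScreenNo} never appears on the right of any FD, so every key must include it.
{MovieID, ScreenNo}⁺ = {MovieID, Price, ScreenNo, Seat, ShowTime}, which is every attribute, so {MovieID, ScreenNo} is a candidate key.
{ScreenNo, Seat, ShowTime}⁺ = {MovieID, Price, ScreenNo, Seat, ShowTime}, which is every attribute, so {ScreenNo, Seat, ShowTime} is a candidate key.
No proper subset of any of these is a key, and no other minimal superkey exists.

{MovieID, ScreenNo}, {ScreenNo, Seat, ShowTime}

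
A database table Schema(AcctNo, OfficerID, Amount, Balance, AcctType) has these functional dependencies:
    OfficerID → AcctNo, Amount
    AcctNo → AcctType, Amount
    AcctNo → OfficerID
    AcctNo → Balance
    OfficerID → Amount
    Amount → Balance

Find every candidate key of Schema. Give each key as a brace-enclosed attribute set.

{AcctNo}, {OfficerID}

Closure of {AcctNo} is {AcctNo, AcctType, Amount, Balance, OfficerID}, the whole schema; {AcctNo} is a candidate key.
Closure of {OfficerID} is {AcctNo, AcctType, Amount, Balance, OfficerID}, the whole schema; {OfficerID} is a candidate key.
No proper subset of any of these is a key, and no other minimal superkey exists.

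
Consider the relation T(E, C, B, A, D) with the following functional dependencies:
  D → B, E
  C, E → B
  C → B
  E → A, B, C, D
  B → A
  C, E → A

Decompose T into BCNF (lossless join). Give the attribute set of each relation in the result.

{A, B}; {B, C}; {C, D, E}

Candidate keys of the original relation: {D}, {E}.
In {A, B, C, D, E}, {C} is not a superkey ({C}⁺ restricted to this set is {A, B, C}), so split on C → A, B into {A, B, C} and {C, D, E}.
In {A, B, C}, {B} is not a superkey ({B}⁺ restricted to this set is {A, B}), so split on B → A into {A, B} and {B, C}.
{A, B} has no BCNF violation.
{B, C} has no BCNF violation.
{C, D, E} has no BCNF violation.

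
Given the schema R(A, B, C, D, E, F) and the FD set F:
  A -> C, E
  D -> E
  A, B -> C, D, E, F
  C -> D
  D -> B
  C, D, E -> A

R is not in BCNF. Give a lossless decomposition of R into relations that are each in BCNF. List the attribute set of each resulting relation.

Candidate keys of the original relation: {A}, {C}.
In {A, B, C, D, E, F}, {D} is not a superkey ({D}⁺ restricted to this set is {B, D, E}), so split on D -> B, E into {B, D, E} and {A, C, D, F}.
{B, D, E} has no BCNF violation.
{A, C, D, F} has no BCNF violation.

{A, C, D, F}; {B, D, E}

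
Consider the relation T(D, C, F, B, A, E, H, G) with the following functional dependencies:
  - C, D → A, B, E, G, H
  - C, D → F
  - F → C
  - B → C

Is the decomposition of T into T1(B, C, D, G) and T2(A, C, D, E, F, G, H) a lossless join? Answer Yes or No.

T1 ∩ T2 = {C, D, G}; its closure under F is {A, B, C, D, E, F, G, H}.
T1 is contained in that closure, so T1 ∩ T2 → T1 holds and the join is lossless.

Yes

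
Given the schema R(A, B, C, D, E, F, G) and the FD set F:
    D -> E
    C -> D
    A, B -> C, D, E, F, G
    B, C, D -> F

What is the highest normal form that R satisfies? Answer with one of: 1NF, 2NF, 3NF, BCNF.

2NF

Candidate key: {A, B}. Prime attributes: {A, B}.
For D -> E we have {D}⁺ = {D, E}; {D} is not a superkey, so BCNF fails.
D -> E determines the non-prime attribute {E} from a non-superkey — 3NF is violated.
No proper subset of a key has a non-prime attribute in its closure, so there is no partial dependency; 2NF holds.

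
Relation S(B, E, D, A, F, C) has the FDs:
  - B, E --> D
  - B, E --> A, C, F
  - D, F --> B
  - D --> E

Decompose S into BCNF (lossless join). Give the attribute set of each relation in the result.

{A, B, C, D, F}; {D, E}

Candidate keys of the original relation: {B, D}, {B, E}, {D, F}.
In {A, B, C, D, E, F}, {D} is not a superkey ({D}⁺ restricted to this set is {D, E}), so split on D --> E into {D, E} and {A, B, C, D, F}.
{D, E} is in BCNF.
{A, B, C, D, F} is in BCNF.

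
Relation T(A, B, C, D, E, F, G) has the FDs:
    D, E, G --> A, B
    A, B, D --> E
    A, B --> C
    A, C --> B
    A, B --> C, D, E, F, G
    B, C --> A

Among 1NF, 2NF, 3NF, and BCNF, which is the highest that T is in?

Candidate keys: {A, B}, {A, C}, {B, C}, {D, E, G}. Prime attributes: {A, B, C, D, E, G}.
The left-hand side of every FD is a superkey, so BCNF is satisfied.

BCNF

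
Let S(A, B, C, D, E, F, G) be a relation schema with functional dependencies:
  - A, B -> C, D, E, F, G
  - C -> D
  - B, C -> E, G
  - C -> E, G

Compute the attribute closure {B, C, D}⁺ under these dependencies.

{B, C, D, E, G}

Start with {B, C, D}.
B, C -> E, G applies; add {E, G} → now {B, C, D, E, G}.
No further FD applies.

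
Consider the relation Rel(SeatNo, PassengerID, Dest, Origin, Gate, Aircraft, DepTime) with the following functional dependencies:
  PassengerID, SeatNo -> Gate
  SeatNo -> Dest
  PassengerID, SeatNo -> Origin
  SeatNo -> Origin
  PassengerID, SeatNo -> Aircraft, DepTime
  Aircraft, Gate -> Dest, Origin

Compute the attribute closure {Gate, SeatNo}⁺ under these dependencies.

Start with {Gate, SeatNo}.
SeatNo -> Dest applies; add {Dest} → now {Dest, Gate, SeatNo}.
SeatNo -> Origin applies; add {Origin} → now {Dest, Gate, Origin, SeatNo}.
No further FD applies.

{Dest, Gate, Origin, SeatNo}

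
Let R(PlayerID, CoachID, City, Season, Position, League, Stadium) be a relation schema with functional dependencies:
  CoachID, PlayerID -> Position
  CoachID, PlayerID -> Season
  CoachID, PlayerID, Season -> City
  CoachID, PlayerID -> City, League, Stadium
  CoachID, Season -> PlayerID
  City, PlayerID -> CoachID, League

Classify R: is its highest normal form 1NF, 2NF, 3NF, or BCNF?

Candidate keys: {City, PlayerID}, {CoachID, PlayerID}, {CoachID, Season}. Prime attributes: {City, CoachID, PlayerID, Season}.
Each dependency's left side is a superkey — BCNF holds.

BCNF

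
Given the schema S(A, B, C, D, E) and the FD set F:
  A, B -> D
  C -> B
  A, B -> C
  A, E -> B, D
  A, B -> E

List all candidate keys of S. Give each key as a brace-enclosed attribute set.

No FD produces {A}, so it must be in every candidate key.
{A, B}⁺ = {A, B, C, D, E} — all of the relation — so {A, B} is a candidate key.
{A, C}⁺ = {A, B, C, D, E} — all of the relation — so {A, C} is a candidate key.
{A, E}⁺ = {A, B, C, D, E} — all of the relation — so {A, E} is a candidate key.
These are minimal and exhaustive — every other superkey contains one of them.

{A, B}, {A, C}, {A, E}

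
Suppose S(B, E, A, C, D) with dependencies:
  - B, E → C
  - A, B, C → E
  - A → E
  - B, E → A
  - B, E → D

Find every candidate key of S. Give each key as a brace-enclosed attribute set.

{A, B}, {B, E}

Attributes never on any right-hand side: {B} — every candidate key must contain it.
{A, B} is a candidate key since {A, B}⁺ = {A, B, C, D, E} covers every attribute.
{B, E} is a candidate key since {B, E}⁺ = {A, B, C, D, E} covers every attribute.
These are minimal and exhaustive — every other superkey contains one of them.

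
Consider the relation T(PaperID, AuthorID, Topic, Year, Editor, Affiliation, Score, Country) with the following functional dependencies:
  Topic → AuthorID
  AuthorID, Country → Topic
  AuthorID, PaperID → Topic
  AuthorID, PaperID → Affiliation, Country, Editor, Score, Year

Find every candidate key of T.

{AuthorID, PaperID}, {PaperID, Topic}

No FD produces {PaperID}, so it must be in every candidate key.
{AuthorID, PaperID}⁺ = {Affiliation, AuthorID, Country, Editor, PaperID, Score, Topic, Year} — all of the relation — so {AuthorID, PaperID} is a candidate key.
{PaperID, Topic}⁺ = {Affiliation, AuthorID, Country, Editor, PaperID, Score, Topic, Year} — all of the relation — so {PaperID, Topic} is a candidate key.
These are minimal and exhaustive — every other superkey contains one of them.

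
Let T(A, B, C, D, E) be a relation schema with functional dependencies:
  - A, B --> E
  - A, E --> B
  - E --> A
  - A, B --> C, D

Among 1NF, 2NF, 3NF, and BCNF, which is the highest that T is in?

BCNF

Candidate keys: {A, B}, {E}. Prime attributes: {A, B, E}.
The left-hand side of every FD is a superkey, so BCNF is satisfied.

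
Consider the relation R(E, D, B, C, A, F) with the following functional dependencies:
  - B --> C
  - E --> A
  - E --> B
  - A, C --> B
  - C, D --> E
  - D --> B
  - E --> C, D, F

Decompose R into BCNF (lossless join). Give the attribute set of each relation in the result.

Candidate keys of the original relation: {D}, {E}.
Within {A, B, C, D, E, F}: {B}⁺ ∩ {A, B, C, D, E, F} = {B, C}, not the whole set, so B --> C violates BCNF; decompose into {B, C} and {A, B, D, E, F}.
{B, C} is in BCNF.
{A, B, D, E, F} is in BCNF.

{A, B, D, E, F}; {B, C}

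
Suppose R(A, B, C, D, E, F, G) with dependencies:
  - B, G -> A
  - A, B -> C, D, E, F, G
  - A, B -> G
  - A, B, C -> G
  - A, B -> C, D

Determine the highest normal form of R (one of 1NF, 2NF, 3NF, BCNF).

Candidate keys: {A, B}, {B, G}. Prime attributes: {A, B, G}.
The left-hand side of every FD is a superkey, so BCNF is satisfied.

BCNF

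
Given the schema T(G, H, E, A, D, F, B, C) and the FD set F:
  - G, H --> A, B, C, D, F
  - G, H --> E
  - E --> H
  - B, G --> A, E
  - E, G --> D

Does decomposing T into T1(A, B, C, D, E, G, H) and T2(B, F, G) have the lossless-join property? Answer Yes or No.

The shared attributes are {B, G} and {B, G}⁺ = {A, B, C, D, E, F, G, H}.
This includes all of T1, so the common attributes are a superkey of T1 — the join is lossless.

Yes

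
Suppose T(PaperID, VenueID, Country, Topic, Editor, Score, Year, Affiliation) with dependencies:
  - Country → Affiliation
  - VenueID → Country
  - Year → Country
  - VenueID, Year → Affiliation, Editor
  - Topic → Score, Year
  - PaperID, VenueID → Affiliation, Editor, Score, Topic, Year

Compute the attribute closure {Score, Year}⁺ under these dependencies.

Start with {Score, Year}.
Year → Country applies; add {Country} → now {Country, Score, Year}.
Country → Affiliation applies; add {Affiliation} → now {Affiliation, Country, Score, Year}.
No further FD applies.

{Affiliation, Country, Score, Year}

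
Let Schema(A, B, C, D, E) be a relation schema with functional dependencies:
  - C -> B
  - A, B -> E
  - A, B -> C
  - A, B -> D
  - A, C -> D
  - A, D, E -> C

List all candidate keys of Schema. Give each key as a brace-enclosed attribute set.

Attributes never on any right-hand side: {A} — every candidate key must contain it.
Closure of {A, B} is {A, B, C, D, E}, the whole schema; {A, B} is a candidate key.
Closure of {A, C} is {A, B, C, D, E}, the whole schema; {A, C} is a candidate key.
Closure of {A, D, E} is {A, B, C, D, E}, the whole schema; {A, D, E} is a candidate key.
Any other superkey properly contains one of these, so there are no further candidate keys.

{A, B}, {A, C}, {A, D, E}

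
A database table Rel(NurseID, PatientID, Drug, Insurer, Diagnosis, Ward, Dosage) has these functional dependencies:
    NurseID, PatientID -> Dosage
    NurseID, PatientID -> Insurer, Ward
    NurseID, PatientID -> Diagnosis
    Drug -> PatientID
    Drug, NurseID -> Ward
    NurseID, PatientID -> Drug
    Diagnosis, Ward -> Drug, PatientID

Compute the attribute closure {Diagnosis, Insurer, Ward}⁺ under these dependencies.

Start with {Diagnosis, Insurer, Ward}.
Diagnosis, Ward -> Drug, PatientID applies; add {Drug, PatientID} → now {Diagnosis, Drug, Insurer, PatientID, Ward}.
No further FD applies.

{Diagnosis, Drug, Insurer, PatientID, Ward}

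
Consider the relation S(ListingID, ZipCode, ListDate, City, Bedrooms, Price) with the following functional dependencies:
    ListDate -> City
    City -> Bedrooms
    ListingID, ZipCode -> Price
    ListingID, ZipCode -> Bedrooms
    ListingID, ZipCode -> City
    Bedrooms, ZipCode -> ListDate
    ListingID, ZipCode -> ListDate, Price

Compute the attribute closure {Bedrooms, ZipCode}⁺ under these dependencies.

{Bedrooms, City, ListDate, ZipCode}

Start with {Bedrooms, ZipCode}.
Bedrooms, ZipCode -> ListDate applies; add {ListDate} → now {Bedrooms, ListDate, ZipCode}.
ListDate -> City applies; add {City} → now {Bedrooms, City, ListDate, ZipCode}.
No further FD applies.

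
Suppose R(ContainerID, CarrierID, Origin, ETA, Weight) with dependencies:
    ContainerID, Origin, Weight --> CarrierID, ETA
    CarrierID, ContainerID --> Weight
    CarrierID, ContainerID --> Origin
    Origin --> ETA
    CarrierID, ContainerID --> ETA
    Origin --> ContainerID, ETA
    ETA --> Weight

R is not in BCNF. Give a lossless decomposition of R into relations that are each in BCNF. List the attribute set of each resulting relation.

Candidate keys of the original relation: {CarrierID, ContainerID}, {Origin}.
In {CarrierID, ContainerID, ETA, Origin, Weight}, {ETA} is not a superkey ({ETA}⁺ restricted to this set is {ETA, Weight}), so split on ETA --> Weight into {ETA, Weight} and {CarrierID, ContainerID, ETA, Origin}.
{ETA, Weight} has no BCNF violation.
{CarrierID, ContainerID, ETA, Origin} has no BCNF violation.

{CarrierID, ContainerID, ETA, Origin}; {ETA, Weight}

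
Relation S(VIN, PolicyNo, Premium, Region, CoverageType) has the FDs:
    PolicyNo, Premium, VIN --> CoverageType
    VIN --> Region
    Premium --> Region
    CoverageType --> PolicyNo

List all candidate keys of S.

{CoverageType, Premium, VIN}, {PolicyNo, Premium, VIN}

No FD produces {Premium, VIN}, so they must be in every candidate key.
{CoverageType, Premium, VIN}⁺ = {CoverageType, PolicyNo, Premium, Region, VIN} — all of the relation — so {CoverageType, Premium, VIN} is a candidate key.
{PolicyNo, Premium, VIN}⁺ = {CoverageType, PolicyNo, Premium, Region, VIN} — all of the relation — so {PolicyNo, Premium, VIN} is a candidate key.
No proper subset of any of these is a key, and no other minimal superkey exists.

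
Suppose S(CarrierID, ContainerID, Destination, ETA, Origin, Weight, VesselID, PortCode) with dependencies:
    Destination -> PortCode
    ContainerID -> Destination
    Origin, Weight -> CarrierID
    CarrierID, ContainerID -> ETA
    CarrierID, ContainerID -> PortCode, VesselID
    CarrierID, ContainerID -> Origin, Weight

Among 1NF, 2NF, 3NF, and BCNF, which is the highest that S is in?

1NF

Candidate keys: {CarrierID, ContainerID}, {ContainerID, Origin, Weight}. Prime attributes: {CarrierID, ContainerID, Origin, Weight}.
Destination -> PortCode: {Destination}⁺ = {Destination, PortCode}, which is not all of the attributes, so the left side is not a superkey — BCNF is violated.
Destination -> PortCode has non-prime {PortCode} on the right and a non-superkey on the left, so 3NF fails.
Since {ContainerID} ⊂ {CarrierID, ContainerID} and {ContainerID}⁺ ⊇ {Destination, PortCode} with {Destination, PortCode} non-prime, there is a partial dependency; 2NF fails.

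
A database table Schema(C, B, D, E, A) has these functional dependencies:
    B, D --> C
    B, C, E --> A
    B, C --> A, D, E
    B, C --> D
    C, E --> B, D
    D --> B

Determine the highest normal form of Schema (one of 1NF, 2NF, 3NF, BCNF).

BCNF

Candidate keys: {B, C}, {C, E}, {D}. Prime attributes: {B, C, D, E}.
Every FD has a superkey on the left, so the relation is in BCNF.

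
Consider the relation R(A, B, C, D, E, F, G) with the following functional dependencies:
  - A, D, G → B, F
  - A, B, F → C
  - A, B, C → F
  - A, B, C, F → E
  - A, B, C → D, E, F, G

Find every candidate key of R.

{A, B, C}, {A, B, F}, {A, D, G}

No FD produces {A}, so it must be in every candidate key.
{A, B, C} is a candidate key since {A, B, C}⁺ = {A, B, C, D, E, F, G} covers every attribute.
{A, B, F} is a candidate key since {A, B, F}⁺ = {A, B, C, D, E, F, G} covers every attribute.
{A, D, G} is a candidate key since {A, D, G}⁺ = {A, B, C, D, E, F, G} covers every attribute.
These are minimal and exhaustive — every other superkey contains one of them.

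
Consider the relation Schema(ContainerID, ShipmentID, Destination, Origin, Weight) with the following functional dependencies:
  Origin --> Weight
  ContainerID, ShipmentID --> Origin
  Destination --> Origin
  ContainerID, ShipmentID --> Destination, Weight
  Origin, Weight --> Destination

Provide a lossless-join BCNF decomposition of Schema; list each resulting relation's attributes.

Candidate key of the original relation: {ContainerID, ShipmentID}.
In {ContainerID, Destination, Origin, ShipmentID, Weight}, {Origin} is not a superkey ({Origin}⁺ restricted to this set is {Destination, Origin, Weight}), so split on Origin --> Destination, Weight into {Destination, Origin, Weight} and {ContainerID, Origin, ShipmentID}.
{Destination, Origin, Weight} has no BCNF violation.
{ContainerID, Origin, ShipmentID} has no BCNF violation.

{ContainerID, Origin, ShipmentID}; {Destination, Origin, Weight}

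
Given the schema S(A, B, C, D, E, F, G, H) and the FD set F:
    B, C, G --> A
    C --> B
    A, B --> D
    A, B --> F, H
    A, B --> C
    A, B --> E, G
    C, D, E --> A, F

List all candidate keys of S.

{A, B}⁺ = {A, B, C, D, E, F, G, H} — all of the relation — so {A, B} is a candidate key.
{A, C}⁺ = {A, B, C, D, E, F, G, H} — all of the relation — so {A, C} is a candidate key.
{C, G}⁺ = {A, B, C, D, E, F, G, H} — all of the relation — so {C, G} is a candidate key.
{C, D, E}⁺ = {A, B, C, D, E, F, G, H} — all of the relation — so {C, D, E} is a candidate key.
Any other superkey properly contains one of these, so there are no further candidate keys.

{A, B}, {A, C}, {C, D, E}, {C, G}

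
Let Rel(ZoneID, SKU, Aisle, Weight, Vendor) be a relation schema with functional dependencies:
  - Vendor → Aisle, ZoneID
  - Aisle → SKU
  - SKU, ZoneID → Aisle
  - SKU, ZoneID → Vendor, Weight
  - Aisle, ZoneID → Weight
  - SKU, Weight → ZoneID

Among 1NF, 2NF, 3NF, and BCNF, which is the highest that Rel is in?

3NF

Candidate keys: {Aisle, Weight}, {Aisle, ZoneID}, {SKU, Weight}, {SKU, ZoneID}, {Vendor}. Prime attributes: {Aisle, SKU, Vendor, Weight, ZoneID}.
Aisle → SKU breaks BCNF: {Aisle}⁺ = {Aisle, SKU}, so {Aisle} is not a superkey.
Its right-hand attributes {SKU} are all prime, as are those of every other non-superkey FD — the relation is in 3NF.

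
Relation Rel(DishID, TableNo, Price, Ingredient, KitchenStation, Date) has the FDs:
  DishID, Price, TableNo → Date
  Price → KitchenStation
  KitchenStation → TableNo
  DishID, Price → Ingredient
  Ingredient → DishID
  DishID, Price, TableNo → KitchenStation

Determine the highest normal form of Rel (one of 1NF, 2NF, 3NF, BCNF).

1NF

Candidate keys: {DishID, Price}, {Ingredient, Price}. Prime attributes: {DishID, Ingredient, Price}.
Price → KitchenStation breaks BCNF: {Price}⁺ = {KitchenStation, Price, TableNo}, so {Price} is not a superkey.
Price → KitchenStation determines the non-prime attribute {KitchenStation} from a non-superkey — 3NF is violated.
Since {Price} ⊂ {DishID, Price} and {Price}⁺ ⊇ {KitchenStation, TableNo} with {KitchenStation, TableNo} non-prime, there is a partial dependency; 2NF fails.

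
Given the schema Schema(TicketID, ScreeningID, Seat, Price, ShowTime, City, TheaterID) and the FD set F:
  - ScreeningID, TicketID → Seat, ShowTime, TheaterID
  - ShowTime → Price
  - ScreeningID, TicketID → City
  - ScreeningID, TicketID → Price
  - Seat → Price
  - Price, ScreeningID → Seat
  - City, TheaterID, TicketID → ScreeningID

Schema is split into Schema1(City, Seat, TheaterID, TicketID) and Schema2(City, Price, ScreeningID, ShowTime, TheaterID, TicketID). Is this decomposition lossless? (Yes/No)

The shared attributes are {City, TheaterID, TicketID} and {City, TheaterID, TicketID}⁺ = {City, Price, ScreeningID, Seat, ShowTime, TheaterID, TicketID}.
This includes all of Schema1, so the common attributes are a superkey of Schema1 — the join is lossless.

Yes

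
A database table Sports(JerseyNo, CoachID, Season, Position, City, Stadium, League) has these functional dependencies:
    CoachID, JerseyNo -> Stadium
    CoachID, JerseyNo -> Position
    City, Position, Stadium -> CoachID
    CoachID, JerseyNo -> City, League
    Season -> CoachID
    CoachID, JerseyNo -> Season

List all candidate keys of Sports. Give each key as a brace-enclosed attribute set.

{City, JerseyNo, Position, Stadium}, {CoachID, JerseyNo}, {JerseyNo, Season}

No FD produces {JerseyNo}, so it must be in every candidate key.
Closure of {CoachID, JerseyNo} is {City, CoachID, JerseyNo, League, Position, Season, Stadium}, the whole schema; {CoachID, JerseyNo} is a candidate key.
Closure of {JerseyNo, Season} is {City, CoachID, JerseyNo, League, Position, Season, Stadium}, the whole schema; {JerseyNo, Season} is a candidate key.
Closure of {City, JerseyNo, Position, Stadium} is {City, CoachID, JerseyNo, League, Position, Season, Stadium}, the whole schema; {City, JerseyNo, Position, Stadium} is a candidate key.
No proper subset of any of these is a key, and no other minimal superkey exists.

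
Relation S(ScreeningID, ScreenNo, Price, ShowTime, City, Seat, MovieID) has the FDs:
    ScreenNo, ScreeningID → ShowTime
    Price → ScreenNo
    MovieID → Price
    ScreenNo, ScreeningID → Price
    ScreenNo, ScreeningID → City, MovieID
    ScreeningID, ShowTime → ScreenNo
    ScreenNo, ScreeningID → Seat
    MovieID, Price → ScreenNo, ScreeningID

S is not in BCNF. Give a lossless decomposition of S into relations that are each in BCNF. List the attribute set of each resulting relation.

Candidate keys of the original relation: {MovieID}, {Price, ScreeningID}, {ScreenNo, ScreeningID}, {ScreeningID, ShowTime}.
In {City, MovieID, Price, ScreenNo, ScreeningID, Seat, ShowTime}, {Price} is not a superkey ({Price}⁺ restricted to this set is {Price, ScreenNo}), so split on Price → ScreenNo into {Price, ScreenNo} and {City, MovieID, Price, ScreeningID, Seat, ShowTime}.
{Price, ScreenNo}: every determinant is a superkey — BCNF.
{City, MovieID, Price, ScreeningID, Seat, ShowTime}: every determinant is a superkey — BCNF.

{City, MovieID, Price, ScreeningID, Seat, ShowTime}; {Price, ScreenNo}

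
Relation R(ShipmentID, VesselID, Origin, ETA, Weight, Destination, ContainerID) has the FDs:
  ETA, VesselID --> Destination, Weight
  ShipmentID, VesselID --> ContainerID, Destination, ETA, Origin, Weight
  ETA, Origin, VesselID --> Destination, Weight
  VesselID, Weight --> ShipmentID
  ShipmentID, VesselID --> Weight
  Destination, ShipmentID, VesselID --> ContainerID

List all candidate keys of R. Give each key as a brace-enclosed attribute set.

Attributes never on any right-hand side: {VesselID} — every candidate key must contain it.
{ETA, VesselID} is a candidate key since {ETA, VesselID}⁺ = {ContainerID, Destination, ETA, Origin, ShipmentID, VesselID, Weight} covers every attribute.
{ShipmentID, VesselID} is a candidate key since {ShipmentID, VesselID}⁺ = {ContainerID, Destination, ETA, Origin, ShipmentID, VesselID, Weight} covers every attribute.
{VesselID, Weight} is a candidate key since {VesselID, Weight}⁺ = {ContainerID, Destination, ETA, Origin, ShipmentID, VesselID, Weight} covers every attribute.
These are minimal and exhaustive — every other superkey contains one of them.

{ETA, VesselID}, {ShipmentID, VesselID}, {VesselID, Weight}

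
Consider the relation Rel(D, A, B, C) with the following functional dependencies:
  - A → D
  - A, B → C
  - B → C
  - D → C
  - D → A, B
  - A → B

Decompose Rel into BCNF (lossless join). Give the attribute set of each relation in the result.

Candidate keys of the original relation: {A}, {D}.
Within {A, B, C, D}: {B}⁺ ∩ {A, B, C, D} = {B, C}, not the whole set, so B → C violates BCNF; decompose into {B, C} and {A, B, D}.
{B, C}: every determinant is a superkey — BCNF.
{A, B, D}: every determinant is a superkey — BCNF.

{A, B, D}; {B, C}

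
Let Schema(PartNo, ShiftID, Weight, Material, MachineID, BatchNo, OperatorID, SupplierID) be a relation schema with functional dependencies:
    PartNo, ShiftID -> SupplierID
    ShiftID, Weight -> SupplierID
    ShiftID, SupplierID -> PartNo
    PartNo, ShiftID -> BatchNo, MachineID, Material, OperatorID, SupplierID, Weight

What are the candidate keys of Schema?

{PartNo, ShiftID}, {ShiftID, SupplierID}, {ShiftID, Weight}

{ShiftID} never appears on the right of any FD, so every key must include it.
{PartNo, ShiftID}⁺ = {BatchNo, MachineID, Material, OperatorID, PartNo, ShiftID, SupplierID, Weight} — all of the relation — so {PartNo, ShiftID} is a candidate key.
{ShiftID, SupplierID}⁺ = {BatchNo, MachineID, Material, OperatorID, PartNo, ShiftID, SupplierID, Weight} — all of the relation — so {ShiftID, SupplierID} is a candidate key.
{ShiftID, Weight}⁺ = {BatchNo, MachineID, Material, OperatorID, PartNo, ShiftID, SupplierID, Weight} — all of the relation — so {ShiftID, Weight} is a candidate key.
No proper subset of any of these is a key, and no other minimal superkey exists.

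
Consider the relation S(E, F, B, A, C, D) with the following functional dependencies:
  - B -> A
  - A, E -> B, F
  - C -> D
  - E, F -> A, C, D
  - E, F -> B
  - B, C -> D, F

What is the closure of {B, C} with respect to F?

Start with {B, C}.
B -> A applies; add {A} → now {A, B, C}.
C -> D applies; add {D} → now {A, B, C, D}.
B, C -> D, F applies; add {F} → now {A, B, C, D, F}.
No further FD applies.

{A, B, C, D, F}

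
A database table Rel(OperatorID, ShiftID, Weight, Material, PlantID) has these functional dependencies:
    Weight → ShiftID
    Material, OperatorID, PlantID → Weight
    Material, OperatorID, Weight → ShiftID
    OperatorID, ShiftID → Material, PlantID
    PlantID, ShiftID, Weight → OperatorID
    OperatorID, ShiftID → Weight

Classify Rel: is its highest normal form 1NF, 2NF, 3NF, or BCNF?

Candidate keys: {Material, OperatorID, PlantID}, {OperatorID, ShiftID}, {OperatorID, Weight}, {PlantID, Weight}. Prime attributes: {Material, OperatorID, PlantID, ShiftID, Weight}.
Weight → ShiftID breaks BCNF: {Weight}⁺ = {ShiftID, Weight}, so {Weight} is not a superkey.
But every attribute on its right side ({ShiftID}) is prime, and the same holds for every other non-superkey FD, so 3NF still holds.

3NF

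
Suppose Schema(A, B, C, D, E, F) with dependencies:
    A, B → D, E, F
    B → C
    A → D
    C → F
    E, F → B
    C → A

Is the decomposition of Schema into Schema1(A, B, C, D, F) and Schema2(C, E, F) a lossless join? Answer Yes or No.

The shared attributes are {C, F} and {C, F}⁺ = {A, C, D, F}.
Neither Schema1 nor Schema2 is contained in that closure, so the decomposition is lossy.

No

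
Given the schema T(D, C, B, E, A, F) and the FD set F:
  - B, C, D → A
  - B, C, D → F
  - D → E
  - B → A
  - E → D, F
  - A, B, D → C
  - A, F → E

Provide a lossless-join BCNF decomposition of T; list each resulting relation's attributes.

Candidate keys of the original relation: {B, D}, {B, E}, {B, F}.
Within {A, B, C, D, E, F}: {D}⁺ ∩ {A, B, C, D, E, F} = {D, E, F}, not the whole set, so D → E, F violates BCNF; decompose into {D, E, F} and {A, B, C, D}.
{D, E, F}: every determinant is a superkey — BCNF.
Within {A, B, C, D}: {B}⁺ ∩ {A, B, C, D} = {A, B}, not the whole set, so B → A violates BCNF; decompose into {A, B} and {B, C, D}.
{A, B}: every determinant is a superkey — BCNF.
{B, C, D}: every determinant is a superkey — BCNF.

{A, B}; {B, C, D}; {D, E, F}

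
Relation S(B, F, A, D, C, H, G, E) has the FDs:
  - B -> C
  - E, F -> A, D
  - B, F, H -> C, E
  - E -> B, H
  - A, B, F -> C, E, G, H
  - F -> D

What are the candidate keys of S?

{A, B, F}, {B, F, H}, {E, F}

Attributes never on any right-hand side: {F} — every candidate key must contain it.
Closure of {E, F} is {A, B, C, D, E, F, G, H}, the whole schema; {E, F} is a candidate key.
Closure of {A, B, F} is {A, B, C, D, E, F, G, H}, the whole schema; {A, B, F} is a candidate key.
Closure of {B, F, H} is {A, B, C, D, E, F, G, H}, the whole schema; {B, F, H} is a candidate key.
No proper subset of any of these is a key, and no other minimal superkey exists.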